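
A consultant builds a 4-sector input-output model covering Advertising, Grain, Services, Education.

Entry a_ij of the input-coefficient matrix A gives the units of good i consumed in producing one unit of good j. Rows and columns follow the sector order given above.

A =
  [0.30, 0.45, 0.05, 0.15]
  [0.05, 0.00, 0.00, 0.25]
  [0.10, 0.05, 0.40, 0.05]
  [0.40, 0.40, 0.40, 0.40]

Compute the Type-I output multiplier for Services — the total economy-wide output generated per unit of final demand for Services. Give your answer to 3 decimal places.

I − A =
  [   0.70    -0.45    -0.05    -0.15]
  [  -0.05     1.00     0.00    -0.25]
  [  -0.10    -0.05     0.60    -0.05]
  [  -0.40    -0.40    -0.40     0.60]
Compute the cofactors C_ij = (−1)^(i+j)·(3×3 minor ij) of I−A; the adjugate is their transpose:
adj(I−A) = Cᵀ =
  [ 0.275000   0.194500   0.130000   0.160625]
  [ 0.087000   0.192000   0.079500   0.108375]
  [ 0.077500   0.074000   0.228500   0.069250]
  [ 0.293000   0.307000   0.292000   0.401375]
det(I−A) = Σ_j (I−A)_1j·C_1j = (0.70)(0.275000) + (-0.45)(0.087000) + (-0.05)(0.077500) + (-0.15)(0.293000) = 0.105525
(I − A)⁻¹ = adj(I−A) / det(I−A) ≈
  [   2.6060     1.8432     1.2319     1.5222]
  [   0.8244     1.8195     0.7534     1.0270]
  [   0.7344     0.7013     2.1654     0.6562]
  [   2.7766     2.9093     2.7671     3.8036]
The output multiplier for sector j is the column-j sum of the Leontief inverse (I − A)⁻¹ = adj(I−A) / det(I−A).
Column S of adj(I−A): (0.130000, 0.079500, 0.228500, 0.292000); det(I−A) = 0.105525.
m_S = (0.130000 + 0.079500 + 0.228500 + 0.292000) / 0.105525 = 0.73 / 0.105525 ≈ 6.918.

m_S = 6.918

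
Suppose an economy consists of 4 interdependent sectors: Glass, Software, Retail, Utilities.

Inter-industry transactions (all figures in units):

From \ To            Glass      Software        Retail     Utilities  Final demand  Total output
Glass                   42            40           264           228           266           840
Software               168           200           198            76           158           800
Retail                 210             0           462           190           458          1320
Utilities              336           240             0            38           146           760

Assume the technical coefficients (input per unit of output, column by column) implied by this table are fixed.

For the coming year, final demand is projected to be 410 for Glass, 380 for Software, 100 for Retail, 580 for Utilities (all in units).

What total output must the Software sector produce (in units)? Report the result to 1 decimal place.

x_S = 1289.0

Technical coefficients a_ij = z_ij / X_j:
  a_GG = 42/840 = 0.05, a_SG = 168/840 = 0.20, a_RG = 210/840 = 0.25, a_UG = 336/840 = 0.40
  a_GS = 40/800 = 0.05, a_SS = 200/800 = 0.25, a_RS = 0/800 = 0.00, a_US = 240/800 = 0.30
  a_GR = 264/1320 = 0.20, a_SR = 198/1320 = 0.15, a_RR = 462/1320 = 0.35, a_UR = 0/1320 = 0.00
  a_GU = 228/760 = 0.30, a_SU = 76/760 = 0.10, a_RU = 190/760 = 0.25, a_UU = 38/760 = 0.05
I − A =
  [   0.95    -0.05    -0.20    -0.30]
  [  -0.20     0.75    -0.15    -0.10]
  [  -0.25     0.00     0.65    -0.25]
  [  -0.40    -0.30     0.00     0.95]
Compute the cofactors C_ij = (−1)^(i+j)·(3×3 minor ij) of I−A; the adjugate is their transpose:
adj(I−A) = Cᵀ =
  [ 0.432375   0.104375   0.157125   0.188875]
  [ 0.200125   0.441125   0.163375   0.152625]
  [ 0.260625   0.110625   0.528875   0.233125]
  [ 0.245250   0.183250   0.117750   0.417250]
det(I−A) = Σ_j (I−A)_1j·C_1j = (0.95)(0.432375) + (-0.05)(0.200125) + (-0.20)(0.260625) + (-0.30)(0.245250) = 0.27505
(I − A)⁻¹ = adj(I−A) / det(I−A) ≈
  [   1.5720     0.3795     0.5713     0.6867]
  [   0.7276     1.6038     0.5940     0.5549]
  [   0.9476     0.4022     1.9228     0.8476]
  [   0.8917     0.6662     0.4281     1.5170]
x = (I − A)⁻¹ d = adj(I−A)·d / det(I−A), with det(I−A) = 0.27505:
  x_G = (0.432375·410 + 0.104375·380 + 0.157125·100 + 0.188875·580) / 0.27505 = 342.19625 / 0.27505 ≈ 1244.1
  x_S = (0.200125·410 + 0.441125·380 + 0.163375·100 + 0.152625·580) / 0.27505 = 354.53875 / 0.27505 ≈ 1289.0
  x_R = (0.260625·410 + 0.110625·380 + 0.528875·100 + 0.233125·580) / 0.27505 = 336.99375 / 0.27505 ≈ 1225.2
  x_U = (0.245250·410 + 0.183250·380 + 0.117750·100 + 0.417250·580) / 0.27505 = 423.9675 / 0.27505 ≈ 1541.4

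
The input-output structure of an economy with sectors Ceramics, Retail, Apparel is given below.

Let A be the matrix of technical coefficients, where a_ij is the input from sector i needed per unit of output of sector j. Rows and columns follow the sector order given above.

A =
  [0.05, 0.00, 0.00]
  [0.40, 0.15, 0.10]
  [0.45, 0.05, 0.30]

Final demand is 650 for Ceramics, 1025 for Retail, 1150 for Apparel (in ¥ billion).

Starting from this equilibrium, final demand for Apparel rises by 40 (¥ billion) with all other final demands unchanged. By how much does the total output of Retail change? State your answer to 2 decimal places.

I − A =
  [   0.95     0.00     0.00]
  [  -0.40     0.85    -0.10]
  [  -0.45    -0.05     0.70]
Cofactors of I−A, C_ij = (−1)^(i+j)·(minor ij) (rows/columns in the sector order above):
  C_11 = (0.85)(0.70) − (-0.10)(-0.05) = 0.5900
  C_12 = −[(-0.40)(0.70) − (-0.10)(-0.45)] = 0.3250
  C_13 = (-0.40)(-0.05) − (0.85)(-0.45) = 0.4025
  C_21 = −[(0.00)(0.70) − (0.00)(-0.05)] = 0.0000
  C_22 = (0.95)(0.70) − (0.00)(-0.45) = 0.6650
  C_23 = −[(0.95)(-0.05) − (0.00)(-0.45)] = 0.0475
  C_31 = (0.00)(-0.10) − (0.00)(0.85) = 0.0000
  C_32 = −[(0.95)(-0.10) − (0.00)(-0.40)] = 0.0950
  C_33 = (0.95)(0.85) − (0.00)(-0.40) = 0.8075
det(I−A) = Σ_j (I−A)_1j·C_1j = (0.95)(0.5900) + (0.00)(0.3250) + (0.00)(0.4025) = 0.5605
adj(I−A) = Cᵀ =
  [ 0.5900   0.0000   0.0000]
  [ 0.3250   0.6650   0.0950]
  [ 0.4025   0.0475   0.8075]
(I − A)⁻¹ = adj(I−A) / det(I−A) ≈
  [   1.0526     0.0000     0.0000]
  [   0.5798     1.1864     0.1695]
  [   0.7181     0.0847     1.4407]
Δx = (I − A)⁻¹ Δd with Δd having +40 in the Apparel component and 0 elsewhere.
So Δx_R = L_RA · (+40), where L_RA = adj(I−A)_RA / det(I−A) = 0.0950 / 0.5605.
Δx_R = 0.0950 × (+40) / 0.5605 = 3.80 / 0.5605 ≈ 6.78.

Δx_R = 6.78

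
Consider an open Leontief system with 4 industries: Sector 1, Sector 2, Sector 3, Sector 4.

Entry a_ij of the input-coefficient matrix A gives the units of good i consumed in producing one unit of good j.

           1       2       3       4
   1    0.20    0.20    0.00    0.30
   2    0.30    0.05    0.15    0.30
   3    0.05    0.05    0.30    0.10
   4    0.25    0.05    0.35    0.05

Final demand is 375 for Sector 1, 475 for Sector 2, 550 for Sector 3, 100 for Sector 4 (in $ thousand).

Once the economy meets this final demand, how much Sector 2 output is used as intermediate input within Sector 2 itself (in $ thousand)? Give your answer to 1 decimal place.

I − A =
  [   0.80    -0.20     0.00    -0.30]
  [  -0.30     0.95    -0.15    -0.30]
  [  -0.05    -0.05     0.70    -0.10]
  [  -0.25    -0.05    -0.35     0.95]
Compute the cofactors C_ij = (−1)^(i+j)·(3×3 minor ij) of I−A; the adjugate is their transpose:
adj(I−A) = Cᵀ =
  [ 0.574875   0.141750   0.151500   0.242250]
  [ 0.257625   0.446250   0.218250   0.245250]
  [ 0.087625   0.053500   0.562250   0.103750]
  [ 0.197125   0.080500   0.258500   0.482500]
det(I−A) = Σ_j (I−A)_1j·C_1j = (0.80)(0.574875) + (-0.20)(0.257625) + (0.00)(0.087625) + (-0.30)(0.197125) = 0.3492375
(I − A)⁻¹ = adj(I−A) / det(I−A) ≈
  [   1.6461     0.4059     0.4338     0.6937]
  [   0.7377     1.2778     0.6249     0.7022]
  [   0.2509     0.1532     1.6099     0.2971]
  [   0.5644     0.2305     0.7402     1.3816]
First solve x = (I − A)⁻¹ d = adj(I−A)·d / det(I−A); in particular x_2 = (0.257625·375 + 0.446250·475 + 0.218250·550 + 0.245250·100) / 0.3492375 = 453.140625 / 0.3492375 ≈ 1297.514.
Intermediate flow from 2 to 2: z_22 = a_22 · x_2 = 0.05 × 453.140625 / 0.3492375 = 22.65703125 / 0.3492375 ≈ 64.9.

z_22 = 64.9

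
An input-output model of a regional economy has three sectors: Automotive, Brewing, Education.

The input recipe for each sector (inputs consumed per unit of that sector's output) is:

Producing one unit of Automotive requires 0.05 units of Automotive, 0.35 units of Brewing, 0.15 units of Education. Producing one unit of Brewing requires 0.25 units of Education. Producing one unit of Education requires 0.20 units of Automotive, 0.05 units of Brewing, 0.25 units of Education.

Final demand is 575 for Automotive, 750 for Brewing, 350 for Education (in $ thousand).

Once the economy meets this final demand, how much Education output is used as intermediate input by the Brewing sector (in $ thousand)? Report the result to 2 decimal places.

I − A =
  [   0.95     0.00    -0.20]
  [  -0.35     1.00    -0.05]
  [  -0.15    -0.25     0.75]
Cofactors of I−A, C_ij = (−1)^(i+j)·(minor ij) (rows/columns in the sector order above):
  C_11 = (1.00)(0.75) − (-0.05)(-0.25) = 0.7375
  C_12 = −[(-0.35)(0.75) − (-0.05)(-0.15)] = 0.2700
  C_13 = (-0.35)(-0.25) − (1.00)(-0.15) = 0.2375
  C_21 = −[(0.00)(0.75) − (-0.20)(-0.25)] = 0.0500
  C_22 = (0.95)(0.75) − (-0.20)(-0.15) = 0.6825
  C_23 = −[(0.95)(-0.25) − (0.00)(-0.15)] = 0.2375
  C_31 = (0.00)(-0.05) − (-0.20)(1.00) = 0.2000
  C_32 = −[(0.95)(-0.05) − (-0.20)(-0.35)] = 0.1175
  C_33 = (0.95)(1.00) − (0.00)(-0.35) = 0.9500
det(I−A) = Σ_j (I−A)_1j·C_1j = (0.95)(0.7375) + (0.00)(0.2700) + (-0.20)(0.2375) = 0.653125
adj(I−A) = Cᵀ =
  [ 0.7375   0.0500   0.2000]
  [ 0.2700   0.6825   0.1175]
  [ 0.2375   0.2375   0.9500]
(I − A)⁻¹ = adj(I−A) / det(I−A) ≈
  [   1.1292     0.0766     0.3062]
  [   0.4134     1.0450     0.1799]
  [   0.3636     0.3636     1.4545]
First solve x = (I − A)⁻¹ d = adj(I−A)·d / det(I−A); in particular x_B = (0.2700·575 + 0.6825·750 + 0.1175·350) / 0.653125 = 708.25 / 0.653125 ≈ 1084.4019.
Intermediate flow from E to B: z_EB = a_EB · x_B = 0.25 × 708.25 / 0.653125 = 177.0625 / 0.653125 ≈ 271.10.

z_EB = 271.10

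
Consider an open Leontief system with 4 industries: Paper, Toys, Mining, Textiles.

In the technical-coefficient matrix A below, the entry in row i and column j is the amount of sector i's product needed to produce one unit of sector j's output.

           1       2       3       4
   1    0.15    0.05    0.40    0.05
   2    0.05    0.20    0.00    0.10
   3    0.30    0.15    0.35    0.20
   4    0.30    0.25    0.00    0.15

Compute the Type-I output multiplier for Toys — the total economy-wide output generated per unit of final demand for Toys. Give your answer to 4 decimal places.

I − A =
  [   0.85    -0.05    -0.40    -0.05]
  [  -0.05     0.80     0.00    -0.10]
  [  -0.30    -0.15     0.65    -0.20]
  [  -0.30    -0.25     0.00     0.85]
Compute the cofactors C_ij = (−1)^(i+j)·(3×3 minor ij) of I−A; the adjugate is their transpose:
adj(I−A) = Cᵀ =
  [ 0.425750   0.106750   0.262000   0.099250]
  [ 0.047125   0.333875   0.029000   0.048875]
  [ 0.257875   0.168125   0.540500   0.162125]
  [ 0.164125   0.135875   0.101000   0.341375]
det(I−A) = Σ_j (I−A)_1j·C_1j = (0.85)(0.425750) + (-0.05)(0.047125) + (-0.40)(0.257875) + (-0.05)(0.164125) = 0.248175
(I − A)⁻¹ = adj(I−A) / det(I−A) ≈
  [   1.71552     0.43014     1.05571     0.39992]
  [   0.18989     1.34532     0.11685     0.19694]
  [   1.03909     0.67745     2.17790     0.65327]
  [   0.66133     0.54750     0.40697     1.37554]
The output multiplier for sector j is the column-j sum of the Leontief inverse (I − A)⁻¹ = adj(I−A) / det(I−A).
Column 2 of adj(I−A): (0.106750, 0.333875, 0.168125, 0.135875); det(I−A) = 0.248175.
m_2 = (0.106750 + 0.333875 + 0.168125 + 0.135875) / 0.248175 = 0.744625 / 0.248175 ≈ 3.0004.

m_2 = 3.0004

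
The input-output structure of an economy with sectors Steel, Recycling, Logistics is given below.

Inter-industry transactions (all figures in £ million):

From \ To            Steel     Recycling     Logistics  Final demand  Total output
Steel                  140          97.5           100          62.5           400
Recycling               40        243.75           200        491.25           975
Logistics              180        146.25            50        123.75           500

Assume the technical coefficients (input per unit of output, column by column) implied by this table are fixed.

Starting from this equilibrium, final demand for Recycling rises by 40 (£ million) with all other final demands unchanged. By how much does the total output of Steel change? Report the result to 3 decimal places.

Technical coefficients a_ij = z_ij / X_j:
  a_SS = 140/400 = 0.35, a_RS = 40/400 = 0.10, a_LS = 180/400 = 0.45
  a_SR = 97.5/975 = 0.10, a_RR = 243.75/975 = 0.25, a_LR = 146.25/975 = 0.15
  a_SL = 100/500 = 0.20, a_RL = 200/500 = 0.40, a_LL = 50/500 = 0.10
I − A =
  [   0.65    -0.10    -0.20]
  [  -0.10     0.75    -0.40]
  [  -0.45    -0.15     0.90]
Cofactors of I−A, C_ij = (−1)^(i+j)·(minor ij) (rows/columns in the sector order above):
  C_11 = (0.75)(0.90) − (-0.40)(-0.15) = 0.6150
  C_12 = −[(-0.10)(0.90) − (-0.40)(-0.45)] = 0.2700
  C_13 = (-0.10)(-0.15) − (0.75)(-0.45) = 0.3525
  C_21 = −[(-0.10)(0.90) − (-0.20)(-0.15)] = 0.1200
  C_22 = (0.65)(0.90) − (-0.20)(-0.45) = 0.4950
  C_23 = −[(0.65)(-0.15) − (-0.10)(-0.45)] = 0.1425
  C_31 = (-0.10)(-0.40) − (-0.20)(0.75) = 0.1900
  C_32 = −[(0.65)(-0.40) − (-0.20)(-0.10)] = 0.2800
  C_33 = (0.65)(0.75) − (-0.10)(-0.10) = 0.4775
det(I−A) = Σ_j (I−A)_1j·C_1j = (0.65)(0.6150) + (-0.10)(0.2700) + (-0.20)(0.3525) = 0.30225
adj(I−A) = Cᵀ =
  [ 0.6150   0.1200   0.1900]
  [ 0.2700   0.4950   0.2800]
  [ 0.3525   0.1425   0.4775]
(I − A)⁻¹ = adj(I−A) / det(I−A) ≈
  [   2.0347     0.3970     0.6286]
  [   0.8933     1.6377     0.9264]
  [   1.1663     0.4715     1.5798]
Δx = (I − A)⁻¹ Δd with Δd having +40 in the Recycling component and 0 elsewhere.
So Δx_S = L_SR · (+40), where L_SR = adj(I−A)_SR / det(I−A) = 0.1200 / 0.30225.
Δx_S = 0.1200 × (+40) / 0.30225 = 4.80 / 0.30225 ≈ 15.881.

Δx_S = 15.881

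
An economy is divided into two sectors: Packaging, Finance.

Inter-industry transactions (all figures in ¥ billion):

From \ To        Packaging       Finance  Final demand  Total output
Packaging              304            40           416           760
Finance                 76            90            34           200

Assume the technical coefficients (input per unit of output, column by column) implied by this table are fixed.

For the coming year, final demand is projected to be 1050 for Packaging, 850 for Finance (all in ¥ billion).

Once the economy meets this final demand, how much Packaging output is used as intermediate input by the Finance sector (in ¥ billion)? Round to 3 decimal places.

z_PF = 396.774

Technical coefficients a_ij = z_ij / X_j:
  a_PP = 304/760 = 0.40, a_FP = 76/760 = 0.10
  a_PF = 40/200 = 0.20, a_FF = 90/200 = 0.45
I − A =
  [   0.60    -0.20]
  [  -0.10     0.55]
det(I−A) = (0.60)(0.55) − (-0.20)(-0.10) = 0.3100
adj(I−A) = [[0.55, 0.20], [0.10, 0.60]]
(I − A)⁻¹ = adj(I−A) / det(I−A) ≈
  [   1.7742     0.6452]
  [   0.3226     1.9355]
First solve x = (I − A)⁻¹ d = adj(I−A)·d / det(I−A); in particular x_F = (0.10·1050 + 0.60·850) / 0.3100 = 615.00 / 0.3100 ≈ 1983.87097.
Intermediate flow from P to F: z_PF = a_PF · x_F = 0.20 × 615.00 / 0.3100 = 123.00 / 0.3100 ≈ 396.774.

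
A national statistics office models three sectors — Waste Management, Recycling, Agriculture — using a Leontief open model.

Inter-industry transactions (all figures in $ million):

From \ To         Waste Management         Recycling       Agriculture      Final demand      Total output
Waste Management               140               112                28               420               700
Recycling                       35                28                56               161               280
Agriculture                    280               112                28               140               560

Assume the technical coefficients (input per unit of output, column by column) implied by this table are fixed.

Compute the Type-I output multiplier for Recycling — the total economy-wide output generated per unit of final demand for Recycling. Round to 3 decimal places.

m_R = 2.709

Technical coefficients a_ij = z_ij / X_j:
  a_WW = 140/700 = 0.20, a_RW = 35/700 = 0.05, a_AW = 280/700 = 0.40
  a_WR = 112/280 = 0.40, a_RR = 28/280 = 0.10, a_AR = 112/280 = 0.40
  a_WA = 28/560 = 0.05, a_RA = 56/560 = 0.10, a_AA = 28/560 = 0.05
I − A =
  [   0.80    -0.40    -0.05]
  [  -0.05     0.90    -0.10]
  [  -0.40    -0.40     0.95]
Cofactors of I−A, C_ij = (−1)^(i+j)·(minor ij) (rows/columns in the sector order above):
  C_11 = (0.90)(0.95) − (-0.10)(-0.40) = 0.8150
  C_12 = −[(-0.05)(0.95) − (-0.10)(-0.40)] = 0.0875
  C_13 = (-0.05)(-0.40) − (0.90)(-0.40) = 0.3800
  C_21 = −[(-0.40)(0.95) − (-0.05)(-0.40)] = 0.4000
  C_22 = (0.80)(0.95) − (-0.05)(-0.40) = 0.7400
  C_23 = −[(0.80)(-0.40) − (-0.40)(-0.40)] = 0.4800
  C_31 = (-0.40)(-0.10) − (-0.05)(0.90) = 0.0850
  C_32 = −[(0.80)(-0.10) − (-0.05)(-0.05)] = 0.0825
  C_33 = (0.80)(0.90) − (-0.40)(-0.05) = 0.7000
det(I−A) = Σ_j (I−A)_1j·C_1j = (0.80)(0.8150) + (-0.40)(0.0875) + (-0.05)(0.3800) = 0.5980
adj(I−A) = Cᵀ =
  [ 0.8150   0.4000   0.0850]
  [ 0.0875   0.7400   0.0825]
  [ 0.3800   0.4800   0.7000]
(I − A)⁻¹ = adj(I−A) / det(I−A) ≈
  [   1.3629     0.6689     0.1421]
  [   0.1463     1.2375     0.1380]
  [   0.6355     0.8027     1.1706]
The output multiplier for sector j is the column-j sum of the Leontief inverse (I − A)⁻¹ = adj(I−A) / det(I−A).
Column R of adj(I−A): (0.4000, 0.7400, 0.4800); det(I−A) = 0.5980.
m_R = (0.4000 + 0.7400 + 0.4800) / 0.5980 = 1.62 / 0.5980 ≈ 2.709.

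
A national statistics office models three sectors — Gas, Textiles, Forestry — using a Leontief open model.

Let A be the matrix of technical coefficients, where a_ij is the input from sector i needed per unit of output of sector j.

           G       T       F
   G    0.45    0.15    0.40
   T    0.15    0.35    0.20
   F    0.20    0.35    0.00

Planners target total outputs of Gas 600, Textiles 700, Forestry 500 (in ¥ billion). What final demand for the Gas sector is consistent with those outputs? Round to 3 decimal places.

I − A =
  [   0.55    -0.15    -0.40]
  [  -0.15     0.65    -0.20]
  [  -0.20    -0.35     1.00]
d = (I − A) x:
  d_G = (+0.55)·600 + (-0.15)·700 + (-0.40)·500 = 25.000
  d_T = (-0.15)·600 + (+0.65)·700 + (-0.20)·500 = 265.000
  d_F = (-0.20)·600 + (-0.35)·700 + (+1.00)·500 = 135.000

d_G = 25.000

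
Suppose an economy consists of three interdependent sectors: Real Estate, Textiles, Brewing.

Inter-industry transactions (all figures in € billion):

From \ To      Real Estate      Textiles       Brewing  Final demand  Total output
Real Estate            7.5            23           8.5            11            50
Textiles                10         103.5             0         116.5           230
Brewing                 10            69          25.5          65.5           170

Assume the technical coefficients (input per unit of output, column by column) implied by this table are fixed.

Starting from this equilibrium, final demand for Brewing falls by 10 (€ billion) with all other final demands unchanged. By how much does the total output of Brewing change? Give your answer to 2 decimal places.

Δx_3 = -12.03

Technical coefficients a_ij = z_ij / X_j:
  a_11 = 7.5/50 = 0.15, a_21 = 10/50 = 0.20, a_31 = 10/50 = 0.20
  a_12 = 23/230 = 0.10, a_22 = 103.5/230 = 0.45, a_32 = 69/230 = 0.30
  a_13 = 8.5/170 = 0.05, a_23 = 0/170 = 0.00, a_33 = 25.5/170 = 0.15
I − A =
  [   0.85    -0.10    -0.05]
  [  -0.20     0.55     0.00]
  [  -0.20    -0.30     0.85]
Cofactors of I−A, C_ij = (−1)^(i+j)·(minor ij) (rows/columns in the sector order above):
  C_11 = (0.55)(0.85) − (0.00)(-0.30) = 0.4675
  C_12 = −[(-0.20)(0.85) − (0.00)(-0.20)] = 0.1700
  C_13 = (-0.20)(-0.30) − (0.55)(-0.20) = 0.1700
  C_21 = −[(-0.10)(0.85) − (-0.05)(-0.30)] = 0.1000
  C_22 = (0.85)(0.85) − (-0.05)(-0.20) = 0.7125
  C_23 = −[(0.85)(-0.30) − (-0.10)(-0.20)] = 0.2750
  C_31 = (-0.10)(0.00) − (-0.05)(0.55) = 0.0275
  C_32 = −[(0.85)(0.00) − (-0.05)(-0.20)] = 0.0100
  C_33 = (0.85)(0.55) − (-0.10)(-0.20) = 0.4475
det(I−A) = Σ_j (I−A)_1j·C_1j = (0.85)(0.4675) + (-0.10)(0.1700) + (-0.05)(0.1700) = 0.371875
adj(I−A) = Cᵀ =
  [ 0.4675   0.1000   0.0275]
  [ 0.1700   0.7125   0.0100]
  [ 0.1700   0.2750   0.4475]
(I − A)⁻¹ = adj(I−A) / det(I−A) ≈
  [   1.2571     0.2689     0.0739]
  [   0.4571     1.9160     0.0269]
  [   0.4571     0.7395     1.2034]
Δx = (I − A)⁻¹ Δd with Δd having -10 in the Brewing component and 0 elsewhere.
So Δx_3 = L_33 · (-10), where L_33 = adj(I−A)_33 / det(I−A) = 0.4475 / 0.371875.
Δx_3 = 0.4475 × (-10) / 0.371875 = -4.475 / 0.371875 ≈ -12.03.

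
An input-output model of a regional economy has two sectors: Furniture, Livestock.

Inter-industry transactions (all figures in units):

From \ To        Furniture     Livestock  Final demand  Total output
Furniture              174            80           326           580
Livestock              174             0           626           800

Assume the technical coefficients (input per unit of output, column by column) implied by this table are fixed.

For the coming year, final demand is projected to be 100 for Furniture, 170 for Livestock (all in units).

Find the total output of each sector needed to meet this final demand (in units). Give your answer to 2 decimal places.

Technical coefficients a_ij = z_ij / X_j:
  a_11 = 174/580 = 0.30, a_21 = 174/580 = 0.30
  a_12 = 80/800 = 0.10, a_22 = 0/800 = 0.00
I − A =
  [   0.70    -0.10]
  [  -0.30     1.00]
det(I−A) = (0.70)(1.00) − (-0.10)(-0.30) = 0.6700
adj(I−A) = [[1.00, 0.10], [0.30, 0.70]]
(I − A)⁻¹ = adj(I−A) / det(I−A) ≈
  [   1.4925     0.1493]
  [   0.4478     1.0448]
x = (I − A)⁻¹ d = adj(I−A)·d / det(I−A), with det(I−A) = 0.6700:
  x_1 = (1.00·100 + 0.10·170) / 0.6700 = 117.00 / 0.6700 ≈ 174.63
  x_2 = (0.30·100 + 0.70·170) / 0.6700 = 149.00 / 0.6700 ≈ 222.39

x_1 = 174.63, x_2 = 222.39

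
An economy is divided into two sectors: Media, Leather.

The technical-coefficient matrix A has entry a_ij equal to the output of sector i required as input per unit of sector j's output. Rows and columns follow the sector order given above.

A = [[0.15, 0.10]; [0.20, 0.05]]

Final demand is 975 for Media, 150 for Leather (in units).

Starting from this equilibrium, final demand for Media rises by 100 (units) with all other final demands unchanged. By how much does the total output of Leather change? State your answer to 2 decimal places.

I − A =
  [   0.85    -0.10]
  [  -0.20     0.95]
det(I−A) = (0.85)(0.95) − (-0.10)(-0.20) = 0.7875
adj(I−A) = [[0.95, 0.10], [0.20, 0.85]]
(I − A)⁻¹ = adj(I−A) / det(I−A) ≈
  [   1.2063     0.1270]
  [   0.2540     1.0794]
Δx = (I − A)⁻¹ Δd with Δd having +100 in the Media component and 0 elsewhere.
So Δx_2 = L_21 · (+100), where L_21 = adj(I−A)_21 / det(I−A) = 0.20 / 0.7875.
Δx_2 = 0.20 × (+100) / 0.7875 = 20.00 / 0.7875 ≈ 25.40.

Δx_2 = 25.40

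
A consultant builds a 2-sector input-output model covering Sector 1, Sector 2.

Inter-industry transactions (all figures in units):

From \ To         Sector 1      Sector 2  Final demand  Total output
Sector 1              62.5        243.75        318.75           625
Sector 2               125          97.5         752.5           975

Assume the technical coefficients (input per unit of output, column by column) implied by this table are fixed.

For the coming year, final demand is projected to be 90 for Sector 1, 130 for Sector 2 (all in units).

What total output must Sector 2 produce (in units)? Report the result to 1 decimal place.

Technical coefficients a_ij = z_ij / X_j:
  a_11 = 62.5/625 = 0.10, a_21 = 125/625 = 0.20
  a_12 = 243.75/975 = 0.25, a_22 = 97.5/975 = 0.10
I − A =
  [   0.90    -0.25]
  [  -0.20     0.90]
det(I−A) = (0.90)(0.90) − (-0.25)(-0.20) = 0.7600
adj(I−A) = [[0.90, 0.25], [0.20, 0.90]]
(I − A)⁻¹ = adj(I−A) / det(I−A) ≈
  [   1.1842     0.3289]
  [   0.2632     1.1842]
x = (I − A)⁻¹ d = adj(I−A)·d / det(I−A), with det(I−A) = 0.7600:
  x_1 = (0.90·90 + 0.25·130) / 0.7600 = 113.50 / 0.7600 ≈ 149.3
  x_2 = (0.20·90 + 0.90·130) / 0.7600 = 135.00 / 0.7600 ≈ 177.6

x_2 = 177.6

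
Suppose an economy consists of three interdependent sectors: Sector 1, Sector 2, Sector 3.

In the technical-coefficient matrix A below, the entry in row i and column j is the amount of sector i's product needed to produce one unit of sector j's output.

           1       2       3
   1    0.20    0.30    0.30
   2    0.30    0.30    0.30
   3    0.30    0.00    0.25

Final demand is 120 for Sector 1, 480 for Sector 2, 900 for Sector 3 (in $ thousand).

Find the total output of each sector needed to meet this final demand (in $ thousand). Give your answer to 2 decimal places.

I − A =
  [   0.80    -0.30    -0.30]
  [  -0.30     0.70    -0.30]
  [  -0.30     0.00     0.75]
Cofactors of I−A, C_ij = (−1)^(i+j)·(minor ij) (rows/columns in the sector order above):
  C_11 = (0.70)(0.75) − (-0.30)(0.00) = 0.5250
  C_12 = −[(-0.30)(0.75) − (-0.30)(-0.30)] = 0.3150
  C_13 = (-0.30)(0.00) − (0.70)(-0.30) = 0.2100
  C_21 = −[(-0.30)(0.75) − (-0.30)(0.00)] = 0.2250
  C_22 = (0.80)(0.75) − (-0.30)(-0.30) = 0.5100
  C_23 = −[(0.80)(0.00) − (-0.30)(-0.30)] = 0.0900
  C_31 = (-0.30)(-0.30) − (-0.30)(0.70) = 0.3000
  C_32 = −[(0.80)(-0.30) − (-0.30)(-0.30)] = 0.3300
  C_33 = (0.80)(0.70) − (-0.30)(-0.30) = 0.4700
det(I−A) = Σ_j (I−A)_1j·C_1j = (0.80)(0.5250) + (-0.30)(0.3150) + (-0.30)(0.2100) = 0.2625
adj(I−A) = Cᵀ =
  [ 0.5250   0.2250   0.3000]
  [ 0.3150   0.5100   0.3300]
  [ 0.2100   0.0900   0.4700]
(I − A)⁻¹ = adj(I−A) / det(I−A) ≈
  [   2.0000     0.8571     1.1429]
  [   1.2000     1.9429     1.2571]
  [   0.8000     0.3429     1.7905]
x = (I − A)⁻¹ d = adj(I−A)·d / det(I−A), with det(I−A) = 0.2625:
  x_1 = (0.5250·120 + 0.2250·480 + 0.3000·900) / 0.2625 = 441.00 / 0.2625 = 1680.00
  x_2 = (0.3150·120 + 0.5100·480 + 0.3300·900) / 0.2625 = 579.60 / 0.2625 = 2208.00
  x_3 = (0.2100·120 + 0.0900·480 + 0.4700·900) / 0.2625 = 491.40 / 0.2625 = 1872.00

x_1 = 1680.00, x_2 = 2208.00, x_3 = 1872.00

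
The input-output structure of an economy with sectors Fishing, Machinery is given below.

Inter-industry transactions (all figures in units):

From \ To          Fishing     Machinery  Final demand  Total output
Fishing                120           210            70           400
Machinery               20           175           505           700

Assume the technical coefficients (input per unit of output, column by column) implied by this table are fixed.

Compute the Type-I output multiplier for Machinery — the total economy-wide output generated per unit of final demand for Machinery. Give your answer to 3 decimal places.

m_2 = 1.961

Technical coefficients a_ij = z_ij / X_j:
  a_11 = 120/400 = 0.30, a_21 = 20/400 = 0.05
  a_12 = 210/700 = 0.30, a_22 = 175/700 = 0.25
I − A =
  [   0.70    -0.30]
  [  -0.05     0.75]
det(I−A) = (0.70)(0.75) − (-0.30)(-0.05) = 0.5100
adj(I−A) = [[0.75, 0.30], [0.05, 0.70]]
(I − A)⁻¹ = adj(I−A) / det(I−A) ≈
  [   1.4706     0.5882]
  [   0.0980     1.3725]
The output multiplier for sector j is the column-j sum of the Leontief inverse (I − A)⁻¹ = adj(I−A) / det(I−A).
Column 2 of adj(I−A): (0.30, 0.70); det(I−A) = 0.5100.
m_2 = (0.30 + 0.70) / 0.5100 = 1.00 / 0.5100 ≈ 1.961.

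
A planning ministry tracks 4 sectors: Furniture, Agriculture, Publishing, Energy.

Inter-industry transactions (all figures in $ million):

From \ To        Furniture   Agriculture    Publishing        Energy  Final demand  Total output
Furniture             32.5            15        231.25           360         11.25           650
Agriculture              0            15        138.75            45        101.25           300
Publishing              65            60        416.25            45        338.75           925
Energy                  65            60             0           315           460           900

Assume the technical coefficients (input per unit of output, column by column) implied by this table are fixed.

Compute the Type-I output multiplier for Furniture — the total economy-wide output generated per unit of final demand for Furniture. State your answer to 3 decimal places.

Technical coefficients a_ij = z_ij / X_j:
  a_FF = 32.5/650 = 0.05, a_AF = 0/650 = 0.00, a_PF = 65/650 = 0.10, a_EF = 65/650 = 0.10
  a_FA = 15/300 = 0.05, a_AA = 15/300 = 0.05, a_PA = 60/300 = 0.20, a_EA = 60/300 = 0.20
  a_FP = 231.25/925 = 0.25, a_AP = 138.75/925 = 0.15, a_PP = 416.25/925 = 0.45, a_EP = 0/925 = 0.00
  a_FE = 360/900 = 0.40, a_AE = 45/900 = 0.05, a_PE = 45/900 = 0.05, a_EE = 315/900 = 0.35
I − A =
  [   0.95    -0.05    -0.25    -0.40]
  [   0.00     0.95    -0.15    -0.05]
  [  -0.10    -0.20     0.55    -0.05]
  [  -0.10    -0.20     0.00     0.65]
Compute the cofactors C_ij = (−1)^(i+j)·(3×3 minor ij) of I−A; the adjugate is their transpose:
adj(I−A) = Cᵀ =
  [ 0.313125   0.096875   0.168750   0.213125]
  [ 0.013250   0.300125   0.087875   0.038000]
  [ 0.066500   0.136500   0.538875   0.092875]
  [ 0.052250   0.107250   0.053000   0.443375]
det(I−A) = Σ_j (I−A)_1j·C_1j = (0.95)(0.313125) + (-0.05)(0.013250) + (-0.25)(0.066500) + (-0.40)(0.052250) = 0.25928125
(I − A)⁻¹ = adj(I−A) / det(I−A) ≈
  [   1.2077     0.3736     0.6508     0.8220]
  [   0.0511     1.1575     0.3389     0.1466]
  [   0.2565     0.5265     2.0783     0.3582]
  [   0.2015     0.4136     0.2044     1.7100]
The output multiplier for sector j is the column-j sum of the Leontief inverse (I − A)⁻¹ = adj(I−A) / det(I−A).
Column F of adj(I−A): (0.313125, 0.013250, 0.066500, 0.052250); det(I−A) = 0.25928125.
m_F = (0.313125 + 0.013250 + 0.066500 + 0.052250) / 0.25928125 = 0.445125 / 0.25928125 ≈ 1.717.

m_F = 1.717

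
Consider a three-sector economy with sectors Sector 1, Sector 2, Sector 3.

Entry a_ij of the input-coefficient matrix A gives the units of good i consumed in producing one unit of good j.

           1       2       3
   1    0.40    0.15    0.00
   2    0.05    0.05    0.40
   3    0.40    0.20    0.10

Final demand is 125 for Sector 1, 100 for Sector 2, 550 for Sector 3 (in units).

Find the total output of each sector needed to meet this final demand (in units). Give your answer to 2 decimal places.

x_1 = 330.17, x_2 = 487.33, x_3 = 866.15

I − A =
  [   0.60    -0.15     0.00]
  [  -0.05     0.95    -0.40]
  [  -0.40    -0.20     0.90]
Cofactors of I−A, C_ij = (−1)^(i+j)·(minor ij) (rows/columns in the sector order above):
  C_11 = (0.95)(0.90) − (-0.40)(-0.20) = 0.7750
  C_12 = −[(-0.05)(0.90) − (-0.40)(-0.40)] = 0.2050
  C_13 = (-0.05)(-0.20) − (0.95)(-0.40) = 0.3900
  C_21 = −[(-0.15)(0.90) − (0.00)(-0.20)] = 0.1350
  C_22 = (0.60)(0.90) − (0.00)(-0.40) = 0.5400
  C_23 = −[(0.60)(-0.20) − (-0.15)(-0.40)] = 0.1800
  C_31 = (-0.15)(-0.40) − (0.00)(0.95) = 0.0600
  C_32 = −[(0.60)(-0.40) − (0.00)(-0.05)] = 0.2400
  C_33 = (0.60)(0.95) − (-0.15)(-0.05) = 0.5625
det(I−A) = Σ_j (I−A)_1j·C_1j = (0.60)(0.7750) + (-0.15)(0.2050) + (0.00)(0.3900) = 0.43425
adj(I−A) = Cᵀ =
  [ 0.7750   0.1350   0.0600]
  [ 0.2050   0.5400   0.2400]
  [ 0.3900   0.1800   0.5625]
(I − A)⁻¹ = adj(I−A) / det(I−A) ≈
  [   1.7847     0.3109     0.1382]
  [   0.4721     1.2435     0.5527]
  [   0.8981     0.4145     1.2953]
x = (I − A)⁻¹ d = adj(I−A)·d / det(I−A), with det(I−A) = 0.43425:
  x_1 = (0.7750·125 + 0.1350·100 + 0.0600·550) / 0.43425 = 143.375 / 0.43425 ≈ 330.17
  x_2 = (0.2050·125 + 0.5400·100 + 0.2400·550) / 0.43425 = 211.625 / 0.43425 ≈ 487.33
  x_3 = (0.3900·125 + 0.1800·100 + 0.5625·550) / 0.43425 = 376.125 / 0.43425 ≈ 866.15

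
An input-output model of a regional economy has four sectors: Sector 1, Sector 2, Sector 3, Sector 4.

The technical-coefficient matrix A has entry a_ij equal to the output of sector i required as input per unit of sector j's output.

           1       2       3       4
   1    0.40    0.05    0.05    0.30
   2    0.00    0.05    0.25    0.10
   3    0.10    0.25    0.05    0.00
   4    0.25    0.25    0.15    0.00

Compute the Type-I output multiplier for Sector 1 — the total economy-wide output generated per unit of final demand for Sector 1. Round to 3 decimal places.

I − A =
  [   0.60    -0.05    -0.05    -0.30]
  [   0.00     0.95    -0.25    -0.10]
  [  -0.10    -0.25     0.95     0.00]
  [  -0.25    -0.25    -0.15     1.00]
Compute the cofactors C_ij = (−1)^(i+j)·(3×3 minor ij) of I−A; the adjugate is their transpose:
adj(I−A) = Cᵀ =
  [ 0.81250   0.14250   0.12100   0.25800]
  [ 0.05025   0.48925   0.14150   0.06400]
  [ 0.09875   0.14375   0.48250   0.04400]
  [ 0.23050   0.17950   0.13800   0.49800]
det(I−A) = Σ_j (I−A)_1j·C_1j = (0.60)(0.81250) + (-0.05)(0.05025) + (-0.05)(0.09875) + (-0.30)(0.23050) = 0.4109
(I − A)⁻¹ = adj(I−A) / det(I−A) ≈
  [   1.9774     0.3468     0.2945     0.6279]
  [   0.1223     1.1907     0.3444     0.1558]
  [   0.2403     0.3498     1.1743     0.1071]
  [   0.5610     0.4368     0.3358     1.2120]
The output multiplier for sector j is the column-j sum of the Leontief inverse (I − A)⁻¹ = adj(I−A) / det(I−A).
Column 1 of adj(I−A): (0.81250, 0.05025, 0.09875, 0.23050); det(I−A) = 0.4109.
m_1 = (0.81250 + 0.05025 + 0.09875 + 0.23050) / 0.4109 = 1.192 / 0.4109 ≈ 2.901.

m_1 = 2.901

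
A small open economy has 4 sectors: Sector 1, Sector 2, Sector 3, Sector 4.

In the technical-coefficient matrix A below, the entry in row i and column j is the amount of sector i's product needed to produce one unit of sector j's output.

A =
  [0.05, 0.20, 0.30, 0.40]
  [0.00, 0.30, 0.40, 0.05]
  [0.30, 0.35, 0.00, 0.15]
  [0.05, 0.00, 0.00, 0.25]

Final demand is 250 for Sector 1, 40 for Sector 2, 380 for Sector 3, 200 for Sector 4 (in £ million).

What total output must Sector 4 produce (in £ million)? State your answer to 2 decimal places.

x_4 = 319.51

I − A =
  [   0.95    -0.20    -0.30    -0.40]
  [   0.00     0.70    -0.40    -0.05]
  [  -0.30    -0.35     1.00    -0.15]
  [  -0.05     0.00     0.00     0.75]
Compute the cofactors C_ij = (−1)^(i+j)·(3×3 minor ij) of I−A; the adjugate is their transpose:
adj(I−A) = Cᵀ =
  [ 0.420000   0.228750   0.217500   0.282750]
  [ 0.095500   0.622750   0.277750   0.148000]
  [ 0.163625   0.288875   0.484250   0.203375]
  [ 0.028000   0.015250   0.014500   0.445000]
det(I−A) = Σ_j (I−A)_1j·C_1j = (0.95)(0.420000) + (-0.20)(0.095500) + (-0.30)(0.163625) + (-0.40)(0.028000) = 0.3196125
(I − A)⁻¹ = adj(I−A) / det(I−A) ≈
  [   1.3141     0.7157     0.6805     0.8847]
  [   0.2988     1.9485     0.8690     0.4631]
  [   0.5119     0.9038     1.5151     0.6363]
  [   0.0876     0.0477     0.0454     1.3923]
x = (I − A)⁻¹ d = adj(I−A)·d / det(I−A), with det(I−A) = 0.3196125:
  x_1 = (0.420000·250 + 0.228750·40 + 0.217500·380 + 0.282750·200) / 0.3196125 = 253.35 / 0.3196125 ≈ 792.68
  x_2 = (0.095500·250 + 0.622750·40 + 0.277750·380 + 0.148000·200) / 0.3196125 = 183.93 / 0.3196125 ≈ 575.48
  x_3 = (0.163625·250 + 0.288875·40 + 0.484250·380 + 0.203375·200) / 0.3196125 = 277.15125 / 0.3196125 ≈ 867.15
  x_4 = (0.028000·250 + 0.015250·40 + 0.014500·380 + 0.445000·200) / 0.3196125 = 102.12 / 0.3196125 ≈ 319.51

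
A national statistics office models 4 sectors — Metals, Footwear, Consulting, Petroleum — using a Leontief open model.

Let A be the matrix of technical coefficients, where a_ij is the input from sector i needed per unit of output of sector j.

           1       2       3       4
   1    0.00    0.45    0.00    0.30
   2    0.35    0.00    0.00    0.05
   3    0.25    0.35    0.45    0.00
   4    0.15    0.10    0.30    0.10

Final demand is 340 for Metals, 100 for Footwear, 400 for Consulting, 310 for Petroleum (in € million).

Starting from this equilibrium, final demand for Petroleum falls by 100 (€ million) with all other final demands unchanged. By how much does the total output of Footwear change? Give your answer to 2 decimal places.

I − A =
  [   1.00    -0.45     0.00    -0.30]
  [  -0.35     1.00     0.00    -0.05]
  [  -0.25    -0.35     0.55     0.00]
  [  -0.15    -0.10    -0.30     0.90]
Compute the cofactors C_ij = (−1)^(i+j)·(3×3 minor ij) of I−A; the adjugate is their transpose:
adj(I−A) = Cᵀ =
  [ 0.487000   0.270750   0.096750   0.177375]
  [ 0.181125   0.447750   0.046500   0.085250]
  [ 0.336625   0.408000   0.694375   0.134875]
  [ 0.213500   0.230875   0.252750   0.463375]
det(I−A) = Σ_j (I−A)_1j·C_1j = (1.00)(0.487000) + (-0.45)(0.181125) + (0.00)(0.336625) + (-0.30)(0.213500) = 0.34144375
(I − A)⁻¹ = adj(I−A) / det(I−A) ≈
  [   1.4263     0.7930     0.2834     0.5195]
  [   0.5305     1.3113     0.1362     0.2497]
  [   0.9859     1.1949     2.0336     0.3950]
  [   0.6253     0.6762     0.7402     1.3571]
Δx = (I − A)⁻¹ Δd with Δd having -100 in the Petroleum component and 0 elsewhere.
So Δx_2 = L_24 · (-100), where L_24 = adj(I−A)_24 / det(I−A) = 0.085250 / 0.34144375.
Δx_2 = 0.085250 × (-100) / 0.34144375 = -8.525 / 0.34144375 ≈ -24.97.

Δx_2 = -24.97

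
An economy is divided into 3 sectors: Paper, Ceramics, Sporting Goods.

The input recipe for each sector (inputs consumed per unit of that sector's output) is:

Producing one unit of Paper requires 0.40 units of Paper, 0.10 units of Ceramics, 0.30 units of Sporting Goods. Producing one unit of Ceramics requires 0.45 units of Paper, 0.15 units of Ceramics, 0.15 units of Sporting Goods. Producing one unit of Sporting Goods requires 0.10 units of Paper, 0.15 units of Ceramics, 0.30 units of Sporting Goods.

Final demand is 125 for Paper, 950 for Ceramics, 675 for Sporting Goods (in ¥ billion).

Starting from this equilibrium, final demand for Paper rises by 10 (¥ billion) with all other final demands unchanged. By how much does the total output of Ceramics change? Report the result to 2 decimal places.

I − A =
  [   0.60    -0.45    -0.10]
  [  -0.10     0.85    -0.15]
  [  -0.30    -0.15     0.70]
Cofactors of I−A, C_ij = (−1)^(i+j)·(minor ij) (rows/columns in the sector order above):
  C_11 = (0.85)(0.70) − (-0.15)(-0.15) = 0.5725
  C_12 = −[(-0.10)(0.70) − (-0.15)(-0.30)] = 0.1150
  C_13 = (-0.10)(-0.15) − (0.85)(-0.30) = 0.2700
  C_21 = −[(-0.45)(0.70) − (-0.10)(-0.15)] = 0.3300
  C_22 = (0.60)(0.70) − (-0.10)(-0.30) = 0.3900
  C_23 = −[(0.60)(-0.15) − (-0.45)(-0.30)] = 0.2250
  C_31 = (-0.45)(-0.15) − (-0.10)(0.85) = 0.1525
  C_32 = −[(0.60)(-0.15) − (-0.10)(-0.10)] = 0.1000
  C_33 = (0.60)(0.85) − (-0.45)(-0.10) = 0.4650
det(I−A) = Σ_j (I−A)_1j·C_1j = (0.60)(0.5725) + (-0.45)(0.1150) + (-0.10)(0.2700) = 0.26475
adj(I−A) = Cᵀ =
  [ 0.5725   0.3300   0.1525]
  [ 0.1150   0.3900   0.1000]
  [ 0.2700   0.2250   0.4650]
(I − A)⁻¹ = adj(I−A) / det(I−A) ≈
  [   2.1624     1.2465     0.5760]
  [   0.4344     1.4731     0.3777]
  [   1.0198     0.8499     1.7564]
Δx = (I − A)⁻¹ Δd with Δd having +10 in the Paper component and 0 elsewhere.
So Δx_C = L_CP · (+10), where L_CP = adj(I−A)_CP / det(I−A) = 0.1150 / 0.26475.
Δx_C = 0.1150 × (+10) / 0.26475 = 1.15 / 0.26475 ≈ 4.34.

Δx_C = 4.34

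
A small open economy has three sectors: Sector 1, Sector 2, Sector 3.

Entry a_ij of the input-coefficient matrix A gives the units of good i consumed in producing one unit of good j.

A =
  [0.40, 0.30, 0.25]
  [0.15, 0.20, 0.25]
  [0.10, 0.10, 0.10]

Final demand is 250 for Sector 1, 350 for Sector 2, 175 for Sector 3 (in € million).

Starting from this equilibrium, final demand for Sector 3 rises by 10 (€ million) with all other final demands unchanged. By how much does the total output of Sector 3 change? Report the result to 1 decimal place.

I − A =
  [   0.60    -0.30    -0.25]
  [  -0.15     0.80    -0.25]
  [  -0.10    -0.10     0.90]
Cofactors of I−A, C_ij = (−1)^(i+j)·(minor ij) (rows/columns in the sector order above):
  C_11 = (0.80)(0.90) − (-0.25)(-0.10) = 0.6950
  C_12 = −[(-0.15)(0.90) − (-0.25)(-0.10)] = 0.1600
  C_13 = (-0.15)(-0.10) − (0.80)(-0.10) = 0.0950
  C_21 = −[(-0.30)(0.90) − (-0.25)(-0.10)] = 0.2950
  C_22 = (0.60)(0.90) − (-0.25)(-0.10) = 0.5150
  C_23 = −[(0.60)(-0.10) − (-0.30)(-0.10)] = 0.0900
  C_31 = (-0.30)(-0.25) − (-0.25)(0.80) = 0.2750
  C_32 = −[(0.60)(-0.25) − (-0.25)(-0.15)] = 0.1875
  C_33 = (0.60)(0.80) − (-0.30)(-0.15) = 0.4350
det(I−A) = Σ_j (I−A)_1j·C_1j = (0.60)(0.6950) + (-0.30)(0.1600) + (-0.25)(0.0950) = 0.34525
adj(I−A) = Cᵀ =
  [ 0.6950   0.2950   0.2750]
  [ 0.1600   0.5150   0.1875]
  [ 0.0950   0.0900   0.4350]
(I − A)⁻¹ = adj(I−A) / det(I−A) ≈
  [   2.0130     0.8545     0.7965]
  [   0.4634     1.4917     0.5431]
  [   0.2752     0.2607     1.2600]
Δx = (I − A)⁻¹ Δd with Δd having +10 in the Sector 3 component and 0 elsewhere.
So Δx_3 = L_33 · (+10), where L_33 = adj(I−A)_33 / det(I−A) = 0.4350 / 0.34525.
Δx_3 = 0.4350 × (+10) / 0.34525 = 4.35 / 0.34525 ≈ 12.6.

Δx_3 = 12.6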